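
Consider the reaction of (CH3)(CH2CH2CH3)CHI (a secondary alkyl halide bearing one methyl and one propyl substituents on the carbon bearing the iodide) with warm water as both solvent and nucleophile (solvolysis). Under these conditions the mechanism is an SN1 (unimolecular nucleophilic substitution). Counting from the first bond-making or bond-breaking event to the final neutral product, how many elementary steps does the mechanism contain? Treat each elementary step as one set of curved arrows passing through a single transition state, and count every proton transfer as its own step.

Step 1: The C–I bond breaks with both electrons going to the iodide; I⁻ leaves and a secondary carbocation remains.
(No 1,2-shift: no single shift to an adjacent carbon would give a more stable cation.)
Step 2: A lone pair on the oxygen of H2O attacks the carbocation, forming a new C–O σ-bond and an oxonium ion.
Step 3: A second solvent molecule removes the proton on oxygen, giving the neutral alcohol product.
Total: 3 elementary steps.

3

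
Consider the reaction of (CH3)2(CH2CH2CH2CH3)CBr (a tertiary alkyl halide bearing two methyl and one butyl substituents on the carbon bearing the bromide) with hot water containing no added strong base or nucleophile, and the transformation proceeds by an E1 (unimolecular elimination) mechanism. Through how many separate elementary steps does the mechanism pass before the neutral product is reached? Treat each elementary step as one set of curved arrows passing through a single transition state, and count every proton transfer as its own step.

2

Step 1: Rate-determining heterolysis of the C–Br bond gives Br⁻ and a tertiary carbocation.
(No 1,2-shift: no single shift to an adjacent carbon would give a more stable cation.)
Step 2: A water molecule (solvent) deprotonates a β-carbon; as the C–H bond breaks, those electrons form the new alkene π bond.
Total: 2 elementary steps.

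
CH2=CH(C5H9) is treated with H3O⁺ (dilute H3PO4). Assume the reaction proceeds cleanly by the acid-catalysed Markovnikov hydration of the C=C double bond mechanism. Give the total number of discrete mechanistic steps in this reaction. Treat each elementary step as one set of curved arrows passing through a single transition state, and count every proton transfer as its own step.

4

Step 1: The π electrons of the C=C bond attack a proton of H3O⁺; Markovnikov addition places the new C–H on the less-substituted alkene carbon, so the positive charge ends up on the more-substituted carbon — a secondary carbocation. H2O is released.
Step 2: A 1,2-hydride shift from the adjacent cyclopentyl carbon moves the positive charge from the secondary centre to an adjacent carbon, generating a more stable tertiary carbocation.
Step 3: Water acts as the nucleophile: an oxygen lone pair bonds to the cationic carbon, giving an oxonium-ion intermediate.
Step 4: Proton transfer from the O–H of the oxonium ion to H2O completes the catalytic cycle and yields the alcohol.
Total: 4 elementary steps.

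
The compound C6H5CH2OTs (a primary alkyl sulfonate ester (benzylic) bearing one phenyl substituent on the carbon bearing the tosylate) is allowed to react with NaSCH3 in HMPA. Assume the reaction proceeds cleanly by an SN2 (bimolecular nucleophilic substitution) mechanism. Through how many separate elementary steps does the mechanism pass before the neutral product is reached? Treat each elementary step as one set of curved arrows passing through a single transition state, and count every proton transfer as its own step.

1

Step 1: The methanethiolate nucleophile donates a lone pair from S to the α-carbon in a backside attack; simultaneously the C–O σ-bond breaks and both of its electrons leave with TsO⁻. One concerted step with inversion of configuration.
Total: 1 elementary step.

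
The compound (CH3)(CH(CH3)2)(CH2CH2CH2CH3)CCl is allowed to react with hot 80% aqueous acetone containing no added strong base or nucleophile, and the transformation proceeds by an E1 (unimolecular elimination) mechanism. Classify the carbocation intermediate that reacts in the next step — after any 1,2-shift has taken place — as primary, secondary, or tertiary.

tertiary

Step 1: Rate-determining heterolysis of the C–Cl bond gives Cl⁻ and a tertiary carbocation.
No single 1,2-shift to an adjacent carbon would give a more-substituted cation, so no rearrangement occurs.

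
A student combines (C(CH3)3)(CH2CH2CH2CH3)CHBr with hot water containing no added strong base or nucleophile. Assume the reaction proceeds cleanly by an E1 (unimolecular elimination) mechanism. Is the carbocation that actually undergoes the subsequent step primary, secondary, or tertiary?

tertiary

Step 1: Ionisation: the C–Br σ-bond cleaves heterolytically; both bonding electrons depart with Br⁻, leaving a secondary carbocation at the α-carbon.
Step 2: A 1,2-methyl shift from the adjacent tert-butyl carbon moves the positive charge from the secondary centre to an adjacent carbon, generating a more stable tertiary carbocation.
The cation rearranges from secondary to tertiary via a 1,2-methyl shift from the adjacent tert-butyl carbon; the tertiary cation is what reacts next.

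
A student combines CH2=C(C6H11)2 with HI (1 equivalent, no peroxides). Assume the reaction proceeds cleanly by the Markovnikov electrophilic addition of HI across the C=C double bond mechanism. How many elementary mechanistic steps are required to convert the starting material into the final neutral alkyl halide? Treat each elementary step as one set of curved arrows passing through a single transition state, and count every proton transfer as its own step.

Step 1: Electrophilic addition begins with the π(C=C) electrons forming a bond to the proton of HI. Following Markovnikov's rule, the resulting cation is tertiary. The H–I bond breaks heterolytically, releasing I⁻.
(No 1,2-shift: no single shift to an adjacent carbon would give a more stable cation.)
Step 2: The I⁻ anion donates a lone pair to the carbocation, forming the new C–I σ-bond and giving the neutral alkyl halide.
Total: 2 elementary steps.

2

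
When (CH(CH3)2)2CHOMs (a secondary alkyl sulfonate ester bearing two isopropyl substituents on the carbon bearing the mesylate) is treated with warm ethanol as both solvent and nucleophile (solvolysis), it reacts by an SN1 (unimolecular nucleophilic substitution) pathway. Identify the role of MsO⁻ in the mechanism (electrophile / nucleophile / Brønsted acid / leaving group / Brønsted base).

Step 1: Rate-determining heterolysis of the C–O bond gives MsO⁻ and a secondary carbocation.
MsO⁻ departs with both electrons of the breaking σ-bond — that is the definition of a leaving group.

leaving group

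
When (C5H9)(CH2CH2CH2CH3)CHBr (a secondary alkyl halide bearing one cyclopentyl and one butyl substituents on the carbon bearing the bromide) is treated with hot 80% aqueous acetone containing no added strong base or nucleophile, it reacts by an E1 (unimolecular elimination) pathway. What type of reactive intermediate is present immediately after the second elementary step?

Step 1: Ionisation: the C–Br σ-bond cleaves heterolytically; both bonding electrons depart with Br⁻, leaving a secondary carbocation at the α-carbon.
Step 2: A 1,2-hydride shift from the adjacent cyclopentyl carbon moves the positive charge from the secondary centre to an adjacent carbon, generating a more stable tertiary carbocation.
After step 2 the species present is a tertiary carbocation.

tertiary carbocation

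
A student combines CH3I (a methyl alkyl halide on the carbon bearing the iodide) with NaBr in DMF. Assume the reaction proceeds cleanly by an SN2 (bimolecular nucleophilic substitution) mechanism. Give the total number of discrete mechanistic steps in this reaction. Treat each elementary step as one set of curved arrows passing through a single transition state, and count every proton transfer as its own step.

Step 1: The bromide nucleophile donates a lone pair from Br to the α-carbon in a backside attack; simultaneously the C–I σ-bond breaks and both of its electrons leave with I⁻. One concerted step with inversion of configuration.
Total: 1 elementary step.

1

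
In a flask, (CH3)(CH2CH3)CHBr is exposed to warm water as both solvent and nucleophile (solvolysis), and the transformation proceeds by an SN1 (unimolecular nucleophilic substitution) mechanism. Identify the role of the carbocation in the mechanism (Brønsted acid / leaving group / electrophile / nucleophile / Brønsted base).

Step 2: A lone pair on the oxygen of H2O attacks the carbocation, forming a new C–O σ-bond and an oxonium ion.
The carbocation accepts an electron pair into an empty or π* orbital — it is the electrophile.

electrophile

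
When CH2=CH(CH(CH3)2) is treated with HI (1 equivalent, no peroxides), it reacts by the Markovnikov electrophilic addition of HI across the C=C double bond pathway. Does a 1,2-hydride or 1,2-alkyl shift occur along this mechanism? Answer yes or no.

yes

The first-formed carbocation is secondary.
The adjacent isopropyl carbon already bears 2 other carbon substituents and has a hydrogen to migrate; after a 1,2-hydride shift from that carbon the positive charge sits on a tertiary centre.
Tertiary is more stable than secondary, so the shift occurs.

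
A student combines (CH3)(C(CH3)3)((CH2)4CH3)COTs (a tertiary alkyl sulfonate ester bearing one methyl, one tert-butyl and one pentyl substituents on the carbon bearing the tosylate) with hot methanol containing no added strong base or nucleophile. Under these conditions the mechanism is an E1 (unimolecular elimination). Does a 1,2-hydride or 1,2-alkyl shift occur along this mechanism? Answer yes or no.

The first-formed carbocation is tertiary.
No single 1,2-shift to an adjacent carbon would produce a more-substituted cation than the one already present, so no rearrangement occurs.

no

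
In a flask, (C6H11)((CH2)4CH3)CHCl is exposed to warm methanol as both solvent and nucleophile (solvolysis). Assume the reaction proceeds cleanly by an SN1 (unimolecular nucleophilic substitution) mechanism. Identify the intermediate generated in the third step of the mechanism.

oxonium ion

Step 1: Unassisted departure of Cl⁻ (taking the C–Cl bonding pair) generates a secondary carbocation.
Step 2: A 1,2-hydride shift from the adjacent cyclohexyl carbon moves the positive charge from the secondary centre to an adjacent carbon, generating a more stable tertiary carbocation.
Step 3: CH3OH donates an oxygen lone pair into the empty p orbital of the cation, giving a protonated ether (an oxonium ion).
After step 3 the species present is an oxonium ion.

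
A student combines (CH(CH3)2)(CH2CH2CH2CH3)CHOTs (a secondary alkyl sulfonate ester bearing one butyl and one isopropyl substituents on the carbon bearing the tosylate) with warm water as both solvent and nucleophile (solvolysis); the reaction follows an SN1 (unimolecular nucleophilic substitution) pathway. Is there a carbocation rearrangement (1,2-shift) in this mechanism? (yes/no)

The first-formed carbocation is secondary.
The adjacent isopropyl carbon already bears 2 other carbon substituents and has a hydrogen to migrate; after a 1,2-hydride shift from that carbon the positive charge sits on a tertiary centre.
Tertiary is more stable than secondary, so the shift occurs.

yes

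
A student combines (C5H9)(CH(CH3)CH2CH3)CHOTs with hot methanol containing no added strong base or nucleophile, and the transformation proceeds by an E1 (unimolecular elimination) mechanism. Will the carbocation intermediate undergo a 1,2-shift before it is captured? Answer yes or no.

yes

The first-formed carbocation is secondary.
The adjacent cyclopentyl carbon already bears 2 other carbon substituents and has a hydrogen to migrate; after a 1,2-hydride shift from that carbon the positive charge sits on a tertiary centre.
Tertiary is more stable than secondary, so the shift occurs.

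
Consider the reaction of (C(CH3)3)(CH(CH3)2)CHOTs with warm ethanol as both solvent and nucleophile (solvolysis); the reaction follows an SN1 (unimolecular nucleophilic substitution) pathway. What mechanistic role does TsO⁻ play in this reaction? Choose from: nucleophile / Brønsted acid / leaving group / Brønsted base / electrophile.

leaving group

Step 1: The C–O bond breaks with both electrons going to the tosylate; TsO⁻ leaves and a secondary carbocation remains.
TsO⁻ departs with both electrons of the breaking σ-bond — that is the definition of a leaving group.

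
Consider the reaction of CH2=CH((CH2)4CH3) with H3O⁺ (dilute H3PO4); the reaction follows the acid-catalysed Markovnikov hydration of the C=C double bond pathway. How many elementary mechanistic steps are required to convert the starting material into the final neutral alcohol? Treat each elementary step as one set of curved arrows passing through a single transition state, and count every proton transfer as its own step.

Step 1: The π electrons of the C=C bond attack a proton of H3O⁺; Markovnikov addition places the new C–H on the less-substituted alkene carbon, so the positive charge ends up on the more-substituted carbon — a secondary carbocation. H2O is released.
(No 1,2-shift: no single shift to an adjacent carbon would give a more stable cation.)
Step 2: Nucleophilic capture of the cation by H2O produces the protonated alcohol (an oxonium ion).
Step 3: Proton transfer from the O–H of the oxonium ion to H2O completes the catalytic cycle and yields the alcohol.
Total: 3 elementary steps.

3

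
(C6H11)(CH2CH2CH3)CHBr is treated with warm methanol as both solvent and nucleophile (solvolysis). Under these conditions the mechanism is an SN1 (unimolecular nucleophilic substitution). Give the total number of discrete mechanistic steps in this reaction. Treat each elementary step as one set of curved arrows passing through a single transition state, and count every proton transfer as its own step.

Step 1: The C–Br bond breaks with both electrons going to the bromide; Br⁻ leaves and a secondary carbocation remains.
Step 2: A hydride (H with its bonding pair) migrates from the adjacent cyclohexyl carbon to the cationic centre — a 1,2-hydride shift — upgrading the secondary cation to a tertiary one.
Step 3: CH3OH donates an oxygen lone pair into the empty p orbital of the cation, giving a protonated ether (an oxonium ion).
Step 4: Proton transfer from the O–H of the oxonium ion to a solvent molecule delivers the neutral ether.
Total: 4 elementary steps.

4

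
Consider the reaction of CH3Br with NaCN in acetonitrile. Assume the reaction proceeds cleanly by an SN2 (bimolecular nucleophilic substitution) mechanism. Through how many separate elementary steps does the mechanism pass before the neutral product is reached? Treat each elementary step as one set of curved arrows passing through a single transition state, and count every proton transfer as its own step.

Step 1: Backside attack by CN⁻ on the carbon bearing the bromide: the new C–C bond forms as the C–Br bond breaks, with Walden inversion at carbon.
Total: 1 elementary step.

1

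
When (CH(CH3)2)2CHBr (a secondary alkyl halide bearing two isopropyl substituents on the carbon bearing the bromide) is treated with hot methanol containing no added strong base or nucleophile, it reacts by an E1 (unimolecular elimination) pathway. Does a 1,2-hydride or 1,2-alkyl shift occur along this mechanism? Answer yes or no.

yes

The first-formed carbocation is secondary.
The adjacent isopropyl carbon already bears 2 other carbon substituents and has a hydrogen to migrate; after a 1,2-hydride shift from that carbon the positive charge sits on a tertiary centre.
Tertiary is more stable than secondary, so the shift occurs.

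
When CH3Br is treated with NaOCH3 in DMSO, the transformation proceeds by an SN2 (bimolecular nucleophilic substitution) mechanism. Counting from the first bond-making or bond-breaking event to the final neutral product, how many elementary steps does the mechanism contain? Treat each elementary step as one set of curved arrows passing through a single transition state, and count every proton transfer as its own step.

1

Step 1: The methoxide nucleophile donates a lone pair from O to the α-carbon in a backside attack; simultaneously the C–Br σ-bond breaks and both of its electrons leave with Br⁻. One concerted step with inversion of configuration.
Total: 1 elementary step.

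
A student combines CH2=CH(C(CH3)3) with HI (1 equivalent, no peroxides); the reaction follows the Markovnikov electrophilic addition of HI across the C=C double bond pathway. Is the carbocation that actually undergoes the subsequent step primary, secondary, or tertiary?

Step 1: The π electrons of the C=C bond attack a proton of HI; Markovnikov addition places the new C–H on the less-substituted alkene carbon, so the positive charge ends up on the more-substituted carbon — a secondary carbocation. The H–I bond breaks heterolytically, releasing I⁻.
Step 2: A methyl group with its bonding pair migrates from the adjacent tert-butyl carbon to the cationic centre — a 1,2-methyl shift — upgrading the secondary cation to a tertiary one.
The cation rearranges from secondary to tertiary via a 1,2-methyl shift from the adjacent tert-butyl carbon; the tertiary cation is what reacts next.

tertiary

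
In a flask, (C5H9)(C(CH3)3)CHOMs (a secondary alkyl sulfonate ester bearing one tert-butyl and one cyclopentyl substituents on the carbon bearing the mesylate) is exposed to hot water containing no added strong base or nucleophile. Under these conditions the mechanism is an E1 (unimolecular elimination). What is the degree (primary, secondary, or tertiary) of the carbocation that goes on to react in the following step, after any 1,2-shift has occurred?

tertiary

Step 1: Unassisted departure of MsO⁻ (taking the C–O bonding pair) generates a secondary carbocation.
Step 2: Carbocation rearrangement: a 1,2-hydride shift from the adjacent cyclopentyl carbon converts the initially-formed secondary cation into the more stable tertiary cation.
The cation rearranges from secondary to tertiary via a 1,2-hydride shift from the adjacent cyclopentyl carbon; the tertiary cation is what reacts next.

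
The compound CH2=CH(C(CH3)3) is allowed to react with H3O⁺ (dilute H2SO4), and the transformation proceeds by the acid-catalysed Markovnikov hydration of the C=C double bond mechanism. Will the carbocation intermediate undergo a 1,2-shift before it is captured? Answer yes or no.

The first-formed carbocation is secondary.
The adjacent tert-butyl carbon has no hydrogen but bears methyl groups; migration of one methyl with its bonding pair (a 1,2-methyl shift) places the charge on a tertiary centre.
Tertiary is more stable than secondary, so the shift occurs.

yes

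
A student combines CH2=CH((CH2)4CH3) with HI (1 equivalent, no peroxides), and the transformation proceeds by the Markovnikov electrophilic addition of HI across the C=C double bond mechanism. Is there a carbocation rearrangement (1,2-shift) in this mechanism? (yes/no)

no

The first-formed carbocation is secondary.
No single 1,2-shift to an adjacent carbon would produce a more-substituted cation than the one already present, so no rearrangement occurs.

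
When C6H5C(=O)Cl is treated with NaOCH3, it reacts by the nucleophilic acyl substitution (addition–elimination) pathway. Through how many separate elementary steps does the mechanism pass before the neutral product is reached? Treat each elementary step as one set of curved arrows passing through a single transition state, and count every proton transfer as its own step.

2

Step 1: Nucleophilic addition of CH3O⁻ to the acyl carbon breaks the π(C=O) bond and yields a tetrahedral, anionic intermediate.
Step 2: Collapse of the tetrahedral intermediate: the alkoxide oxygen pushes its lone pair back to re-form C=O while Cl⁻ leaves.
Total: 2 elementary steps.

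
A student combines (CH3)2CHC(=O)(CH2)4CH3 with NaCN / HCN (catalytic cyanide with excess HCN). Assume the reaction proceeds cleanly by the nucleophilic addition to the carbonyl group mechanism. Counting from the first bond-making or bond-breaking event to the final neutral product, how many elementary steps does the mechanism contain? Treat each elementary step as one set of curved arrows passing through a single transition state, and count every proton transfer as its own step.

Step 1: Nucleophilic addition: CN⁻ adds to the carbonyl carbon, pushing the π(C=O) electron pair onto oxygen and giving a tetrahedral alkoxide.
Step 2: The alkoxide is protonated in situ by undissociated HCN, yielding a cyanohydrin; the CN⁻ so formed carries on the cycle.
Total: 2 elementary steps.

2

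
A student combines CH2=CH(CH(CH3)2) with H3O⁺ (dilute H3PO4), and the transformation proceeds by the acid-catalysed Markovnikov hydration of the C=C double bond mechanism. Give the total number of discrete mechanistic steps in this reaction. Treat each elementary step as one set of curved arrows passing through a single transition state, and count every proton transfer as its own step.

4

Step 1: Electrophilic addition begins with the π(C=C) electrons forming a bond to the proton of H3O⁺. Following Markovnikov's rule, the resulting cation is secondary. H2O is released.
Step 2: A 1,2-hydride shift from the adjacent isopropyl carbon moves the positive charge from the secondary centre to an adjacent carbon, generating a more stable tertiary carbocation.
Step 3: Water acts as the nucleophile: an oxygen lone pair bonds to the cationic carbon, giving an oxonium-ion intermediate.
Step 4: H2O removes a proton from the oxonium oxygen, regenerating H3O⁺ and giving the neutral alcohol.
Total: 4 elementary steps.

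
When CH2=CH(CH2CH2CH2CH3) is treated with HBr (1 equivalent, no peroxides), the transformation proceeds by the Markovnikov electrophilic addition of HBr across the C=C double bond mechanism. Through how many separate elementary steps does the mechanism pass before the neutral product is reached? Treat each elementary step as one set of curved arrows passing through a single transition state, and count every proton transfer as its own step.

2

Step 1: The π electrons of the C=C bond attack a proton of HBr; Markovnikov addition places the new C–H on the less-substituted alkene carbon, so the positive charge ends up on the more-substituted carbon — a secondary carbocation. The H–Br bond breaks heterolytically, releasing Br⁻.
(No 1,2-shift: no single shift to an adjacent carbon would give a more stable cation.)
Step 2: The Br⁻ anion donates a lone pair to the carbocation, forming the new C–Br σ-bond and giving the neutral alkyl halide.
Total: 2 elementary steps.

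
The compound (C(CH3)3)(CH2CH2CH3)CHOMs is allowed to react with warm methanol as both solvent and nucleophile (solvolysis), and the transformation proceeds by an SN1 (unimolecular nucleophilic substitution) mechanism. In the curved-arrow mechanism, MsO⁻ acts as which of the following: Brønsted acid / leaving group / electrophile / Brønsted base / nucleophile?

Step 1: Rate-determining heterolysis of the C–O bond gives MsO⁻ and a secondary carbocation.
MsO⁻ departs with both electrons of the breaking σ-bond — that is the definition of a leaving group.

leaving group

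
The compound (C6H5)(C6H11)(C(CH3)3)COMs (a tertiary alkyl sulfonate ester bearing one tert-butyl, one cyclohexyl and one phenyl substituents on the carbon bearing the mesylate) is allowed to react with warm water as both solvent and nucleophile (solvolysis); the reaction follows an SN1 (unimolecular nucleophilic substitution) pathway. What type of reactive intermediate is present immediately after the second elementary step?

oxonium ion

Step 1: Rate-determining heterolysis of the C–O bond gives MsO⁻ and a tertiary carbocation.
Step 2: Nucleophilic capture: the oxygen of H2O bonds to the cationic carbon, producing an oxonium-ion intermediate.
After step 2 the species present is an oxonium ion.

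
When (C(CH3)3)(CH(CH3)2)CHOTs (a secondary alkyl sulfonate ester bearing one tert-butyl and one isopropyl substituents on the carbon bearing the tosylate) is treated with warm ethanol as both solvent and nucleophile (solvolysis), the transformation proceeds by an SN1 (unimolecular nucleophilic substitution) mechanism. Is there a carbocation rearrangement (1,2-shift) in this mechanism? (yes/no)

The first-formed carbocation is secondary.
The adjacent isopropyl carbon already bears 2 other carbon substituents and has a hydrogen to migrate; after a 1,2-hydride shift from that carbon the positive charge sits on a tertiary centre.
Tertiary is more stable than secondary, so the shift occurs.

yes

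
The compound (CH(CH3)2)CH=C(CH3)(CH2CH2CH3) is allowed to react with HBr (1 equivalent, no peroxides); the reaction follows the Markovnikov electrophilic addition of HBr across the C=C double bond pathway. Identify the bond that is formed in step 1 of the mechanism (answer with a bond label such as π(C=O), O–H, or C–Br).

C–H

Step 1: Protonation of the alkene by HBr: the π bond acts as the nucleophile and picks up H⁺, giving the more stable (Markovnikov) tertiary carbocation. The H–Br bond breaks heterolytically, releasing Br⁻.
The bond formed in this step is the C–H bond.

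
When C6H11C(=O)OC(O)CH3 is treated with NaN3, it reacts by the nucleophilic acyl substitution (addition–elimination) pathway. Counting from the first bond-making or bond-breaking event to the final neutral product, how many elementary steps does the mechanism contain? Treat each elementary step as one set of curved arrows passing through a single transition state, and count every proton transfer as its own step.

Step 1: A lone pair on the N of N3⁻ attacks the electrophilic acyl carbon; the π(C=O) electrons move onto oxygen, giving a tetrahedral intermediate.
Step 2: An oxygen lone pair re-forms the C=O π bond as the C–O σ-bond breaks; CH3CO2⁻ is expelled.
Total: 2 elementary steps.

2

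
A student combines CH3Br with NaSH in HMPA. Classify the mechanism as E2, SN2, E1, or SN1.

SN2

Conditions: a methyl substrate with a strong nucleophile in the polar aprotic solvent HMPA.
These conditions are the textbook signature of the SN2 pathway.
An unhindered substrate with a strong nucleophile in a polar aprotic solvent favours one-step backside displacement.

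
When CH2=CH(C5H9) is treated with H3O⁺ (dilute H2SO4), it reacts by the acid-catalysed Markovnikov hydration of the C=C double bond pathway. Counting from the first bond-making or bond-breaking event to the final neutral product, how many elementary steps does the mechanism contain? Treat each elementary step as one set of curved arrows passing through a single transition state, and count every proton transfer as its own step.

4

Step 1: The π electrons of the C=C bond attack a proton of H3O⁺; Markovnikov addition places the new C–H on the less-substituted alkene carbon, so the positive charge ends up on the more-substituted carbon — a secondary carbocation. H2O is released.
Step 2: A hydride (H with its bonding pair) migrates from the adjacent cyclopentyl carbon to the cationic centre — a 1,2-hydride shift — upgrading the secondary cation to a tertiary one.
Step 3: Nucleophilic capture of the cation by H2O produces the protonated alcohol (an oxonium ion).
Step 4: H2O removes a proton from the oxonium oxygen, regenerating H3O⁺ and giving the neutral alcohol.
Total: 4 elementary steps.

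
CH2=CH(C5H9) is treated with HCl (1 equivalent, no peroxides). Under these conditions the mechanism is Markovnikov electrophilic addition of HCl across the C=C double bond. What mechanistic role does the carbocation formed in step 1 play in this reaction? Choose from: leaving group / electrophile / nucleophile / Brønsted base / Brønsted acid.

Step 3: Cl⁻ captures the cation: a lone pair on Cl⁻ fills the empty p orbital, producing the alkyl halide product.
The carbocation formed in step 1 accepts an electron pair into an empty or π* orbital — it is the electrophile.

electrophile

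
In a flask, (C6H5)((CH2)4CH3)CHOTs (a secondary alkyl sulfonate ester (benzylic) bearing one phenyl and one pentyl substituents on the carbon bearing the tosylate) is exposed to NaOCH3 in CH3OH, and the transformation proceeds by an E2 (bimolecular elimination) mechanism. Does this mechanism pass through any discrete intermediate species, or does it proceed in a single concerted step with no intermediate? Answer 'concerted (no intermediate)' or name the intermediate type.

concerted (no intermediate)

In one step, CH3O⁻ pulls off a β-proton, the C–O bond cleaves, and a C=C double bond forms between the α- and β-carbons (E2, anti elimination).
All bond changes occur in one transition state; no discrete intermediate is formed.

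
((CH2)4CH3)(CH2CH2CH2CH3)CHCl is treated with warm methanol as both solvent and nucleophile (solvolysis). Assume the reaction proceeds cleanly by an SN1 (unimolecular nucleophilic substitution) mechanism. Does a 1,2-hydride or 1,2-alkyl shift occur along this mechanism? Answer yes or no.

The first-formed carbocation is secondary.
No single 1,2-shift to an adjacent carbon would produce a more-substituted cation than the one already present, so no rearrangement occurs.

no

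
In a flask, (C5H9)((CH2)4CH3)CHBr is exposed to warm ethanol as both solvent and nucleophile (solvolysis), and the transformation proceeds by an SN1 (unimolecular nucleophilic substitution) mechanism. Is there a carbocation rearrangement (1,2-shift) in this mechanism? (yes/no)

The first-formed carbocation is secondary.
The adjacent cyclopentyl carbon already bears 2 other carbon substituents and has a hydrogen to migrate; after a 1,2-hydride shift from that carbon the positive charge sits on a tertiary centre.
Tertiary is more stable than secondary, so the shift occurs.

yes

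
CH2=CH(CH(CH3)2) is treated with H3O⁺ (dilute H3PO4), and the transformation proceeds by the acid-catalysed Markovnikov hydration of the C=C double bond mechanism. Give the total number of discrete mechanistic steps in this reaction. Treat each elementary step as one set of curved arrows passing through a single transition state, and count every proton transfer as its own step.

Step 1: Protonation of the alkene by H3O⁺: the π bond acts as the nucleophile and picks up H⁺, giving the more stable (Markovnikov) secondary carbocation. H2O is released.
Step 2: A hydride (H with its bonding pair) migrates from the adjacent isopropyl carbon to the cationic centre — a 1,2-hydride shift — upgrading the secondary cation to a tertiary one.
Step 3: Nucleophilic capture of the cation by H2O produces the protonated alcohol (an oxonium ion).
Step 4: Proton transfer from the O–H of the oxonium ion to H2O completes the catalytic cycle and yields the alcohol.
Total: 4 elementary steps.

4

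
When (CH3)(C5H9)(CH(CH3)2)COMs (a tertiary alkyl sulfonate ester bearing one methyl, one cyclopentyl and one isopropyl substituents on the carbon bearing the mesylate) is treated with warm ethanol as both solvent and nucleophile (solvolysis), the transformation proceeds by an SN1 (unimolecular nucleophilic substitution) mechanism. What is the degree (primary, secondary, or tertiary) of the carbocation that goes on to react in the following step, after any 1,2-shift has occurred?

tertiary

Step 1: Rate-determining heterolysis of the C–O bond gives MsO⁻ and a tertiary carbocation.
No single 1,2-shift to an adjacent carbon would give a more-substituted cation, so no rearrangement occurs.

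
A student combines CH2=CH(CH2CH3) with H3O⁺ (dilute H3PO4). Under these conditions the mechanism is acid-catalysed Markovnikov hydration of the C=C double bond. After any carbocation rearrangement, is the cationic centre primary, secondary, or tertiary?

secondary

Step 1: The π electrons of the C=C bond attack a proton of H3O⁺; Markovnikov addition places the new C–H on the less-substituted alkene carbon, so the positive charge ends up on the more-substituted carbon — a secondary carbocation. H2O is released.
No single 1,2-shift to an adjacent carbon would give a more-substituted cation, so no rearrangement occurs.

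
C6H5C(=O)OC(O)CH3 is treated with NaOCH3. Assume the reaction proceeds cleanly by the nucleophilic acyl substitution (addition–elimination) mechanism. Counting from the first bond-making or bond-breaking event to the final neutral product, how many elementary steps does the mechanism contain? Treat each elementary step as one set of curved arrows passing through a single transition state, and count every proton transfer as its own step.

Step 1: CH3O⁻ adds to the carbonyl carbon; the C=O π electrons shift onto oxygen and a tetrahedral alkoxide intermediate forms.
Step 2: Elimination step: re-formation of the carbonyl π bond drives out CH3CO2⁻, giving the new acyl compound.
Total: 2 elementary steps.

2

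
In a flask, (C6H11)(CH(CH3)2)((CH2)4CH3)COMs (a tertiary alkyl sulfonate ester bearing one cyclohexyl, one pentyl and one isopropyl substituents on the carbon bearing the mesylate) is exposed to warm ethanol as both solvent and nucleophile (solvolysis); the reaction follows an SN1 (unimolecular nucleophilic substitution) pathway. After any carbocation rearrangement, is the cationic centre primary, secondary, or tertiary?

tertiary

Step 1: Rate-determining heterolysis of the C–O bond gives MsO⁻ and a tertiary carbocation.
No single 1,2-shift to an adjacent carbon would give a more-substituted cation, so no rearrangement occurs.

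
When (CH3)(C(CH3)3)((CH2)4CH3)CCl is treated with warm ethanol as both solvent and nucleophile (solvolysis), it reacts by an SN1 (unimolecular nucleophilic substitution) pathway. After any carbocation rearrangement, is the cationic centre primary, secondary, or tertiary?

Step 1: Rate-determining heterolysis of the C–Cl bond gives Cl⁻ and a tertiary carbocation.
No single 1,2-shift to an adjacent carbon would give a more-substituted cation, so no rearrangement occurs.

tertiary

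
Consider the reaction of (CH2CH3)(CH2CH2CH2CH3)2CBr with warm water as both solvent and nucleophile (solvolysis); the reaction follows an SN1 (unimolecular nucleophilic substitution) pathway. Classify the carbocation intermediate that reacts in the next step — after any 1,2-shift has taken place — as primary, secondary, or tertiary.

Step 1: Rate-determining heterolysis of the C–Br bond gives Br⁻ and a tertiary carbocation.
No single 1,2-shift to an adjacent carbon would give a more-substituted cation, so no rearrangement occurs.

tertiary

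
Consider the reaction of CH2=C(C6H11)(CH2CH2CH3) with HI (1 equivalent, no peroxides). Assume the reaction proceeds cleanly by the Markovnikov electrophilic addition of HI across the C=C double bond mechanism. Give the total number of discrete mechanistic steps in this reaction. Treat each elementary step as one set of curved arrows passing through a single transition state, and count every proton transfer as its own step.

2

Step 1: The π electrons of the C=C bond attack a proton of HI; Markovnikov addition places the new C–H on the less-substituted alkene carbon, so the positive charge ends up on the more-substituted carbon — a tertiary carbocation. The H–I bond breaks heterolytically, releasing I⁻.
(No 1,2-shift: no single shift to an adjacent carbon would give a more stable cation.)
Step 2: Nucleophilic attack by I⁻ on the carbocation completes the addition, giving R–I.
Total: 2 elementary steps.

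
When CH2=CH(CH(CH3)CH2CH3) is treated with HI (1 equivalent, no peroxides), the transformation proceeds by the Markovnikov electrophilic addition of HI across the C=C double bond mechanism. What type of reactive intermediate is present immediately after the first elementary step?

Step 1: Protonation of the alkene by HI: the π bond acts as the nucleophile and picks up H⁺, giving the more stable (Markovnikov) secondary carbocation. The H–I bond breaks heterolytically, releasing I⁻.
After step 1 the species present is a secondary carbocation.

secondary carbocation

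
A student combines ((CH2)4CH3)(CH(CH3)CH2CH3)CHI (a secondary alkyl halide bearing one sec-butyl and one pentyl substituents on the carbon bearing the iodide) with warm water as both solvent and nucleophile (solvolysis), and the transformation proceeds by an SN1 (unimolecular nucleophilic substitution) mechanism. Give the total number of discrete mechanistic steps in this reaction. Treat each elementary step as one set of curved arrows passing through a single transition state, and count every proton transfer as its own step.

Step 1: Ionisation: the C–I σ-bond cleaves heterolytically; both bonding electrons depart with I⁻, leaving a secondary carbocation at the α-carbon.
Step 2: A hydride (H with its bonding pair) migrates from the adjacent sec-butyl carbon to the cationic centre — a 1,2-hydride shift — upgrading the secondary cation to a tertiary one.
Step 3: H2O donates an oxygen lone pair into the empty p orbital of the cation, giving a protonated alcohol (an oxonium ion).
Step 4: A second solvent molecule removes the proton on oxygen, giving the neutral alcohol product.
Total: 4 elementary steps.

4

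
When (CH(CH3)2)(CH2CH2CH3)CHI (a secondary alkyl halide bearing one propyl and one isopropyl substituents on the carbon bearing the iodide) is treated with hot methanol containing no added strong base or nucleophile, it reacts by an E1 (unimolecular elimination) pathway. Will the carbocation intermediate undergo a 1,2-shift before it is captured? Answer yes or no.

yes

The first-formed carbocation is secondary.
The adjacent isopropyl carbon already bears 2 other carbon substituents and has a hydrogen to migrate; after a 1,2-hydride shift from that carbon the positive charge sits on a tertiary centre.
Tertiary is more stable than secondary, so the shift occurs.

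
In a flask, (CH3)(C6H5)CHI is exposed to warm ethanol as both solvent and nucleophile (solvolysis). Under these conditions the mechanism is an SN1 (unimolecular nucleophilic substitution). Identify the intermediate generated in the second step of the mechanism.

oxonium ion

Step 1: Ionisation: the C–I σ-bond cleaves heterolytically; both bonding electrons depart with I⁻, leaving a secondary carbocation at the α-carbon.
Step 2: CH3CH2OH donates an oxygen lone pair into the empty p orbital of the cation, giving a protonated ether (an oxonium ion).
After step 2 the species present is an oxonium ion.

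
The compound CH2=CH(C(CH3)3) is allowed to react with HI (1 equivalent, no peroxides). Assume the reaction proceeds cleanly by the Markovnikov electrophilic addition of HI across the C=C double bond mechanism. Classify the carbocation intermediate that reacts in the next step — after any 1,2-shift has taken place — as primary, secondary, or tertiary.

tertiary

Step 1: Electrophilic addition begins with the π(C=C) electrons forming a bond to the proton of HI. Following Markovnikov's rule, the resulting cation is secondary. The H–I bond breaks heterolytically, releasing I⁻.
Step 2: A 1,2-methyl shift from the adjacent tert-butyl carbon moves the positive charge from the secondary centre to an adjacent carbon, generating a more stable tertiary carbocation.
The cation rearranges from secondary to tertiary via a 1,2-methyl shift from the adjacent tert-butyl carbon; the tertiary cation is what reacts next.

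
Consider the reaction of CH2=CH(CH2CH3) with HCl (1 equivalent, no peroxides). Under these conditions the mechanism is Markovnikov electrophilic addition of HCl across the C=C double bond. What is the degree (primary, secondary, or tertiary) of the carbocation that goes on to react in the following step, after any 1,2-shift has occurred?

Step 1: Electrophilic addition begins with the π(C=C) electrons forming a bond to the proton of HCl. Following Markovnikov's rule, the resulting cation is secondary. The H–Cl bond breaks heterolytically, releasing Cl⁻.
No single 1,2-shift to an adjacent carbon would give a more-substituted cation, so no rearrangement occurs.

secondary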